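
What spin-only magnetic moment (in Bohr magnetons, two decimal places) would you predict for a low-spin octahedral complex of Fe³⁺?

1.73 Bohr magnetons

Fe³⁺: group 8, so d-count = 8 − 3 = 5.
Configuration: t₂g⁵ eg⁰ → 1 unpaired electron.
μ(spin-only) = √[1(1+2)] = √3 ≈ 1.73 Bohr magnetons.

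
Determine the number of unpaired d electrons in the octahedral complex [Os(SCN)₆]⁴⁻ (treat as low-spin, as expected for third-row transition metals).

Each SCN⁻ contributes -1; 6 × (-1) = -6. With overall charge -4, Os is in the +2 oxidation state.
Group 8 minus oxidation state +2 gives a d⁶ configuration for Os²⁺.
Configuration: t₂g⁶ eg⁰, giving 0 unpaired electrons.

0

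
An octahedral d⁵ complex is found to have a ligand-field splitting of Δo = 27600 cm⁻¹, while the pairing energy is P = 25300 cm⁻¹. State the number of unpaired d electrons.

1

Since Δo = 27600 cm⁻¹ > P = 25300 cm⁻¹, the complex adopts the low-spin configuration.
Filling d⁵ accordingly: t₂g⁵ eg⁰.
Unpaired electrons: 1.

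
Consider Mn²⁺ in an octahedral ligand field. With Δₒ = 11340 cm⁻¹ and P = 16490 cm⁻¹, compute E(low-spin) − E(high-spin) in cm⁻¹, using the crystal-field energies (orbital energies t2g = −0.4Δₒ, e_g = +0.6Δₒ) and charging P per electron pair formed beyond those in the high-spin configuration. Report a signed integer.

Mn²⁺: group 7, so d-count = 7 − 2 = 5.
High-spin d⁵ fills as t2g^3 e_g^2 with CFSE 3(−0.4) + 2(+0.6) = 0.0Δₒ = 0 cm⁻¹.
For low-spin the configuration is t2g^5 e_g^0: orbital energy -2.0 × 11340 = -22680 cm⁻¹, and 2 additional pairs relative to high-spin add 32980 cm⁻¹, giving 10300 cm⁻¹.
E(LS) − E(HS) = 10300 − (0) = 10300 cm⁻¹.

10300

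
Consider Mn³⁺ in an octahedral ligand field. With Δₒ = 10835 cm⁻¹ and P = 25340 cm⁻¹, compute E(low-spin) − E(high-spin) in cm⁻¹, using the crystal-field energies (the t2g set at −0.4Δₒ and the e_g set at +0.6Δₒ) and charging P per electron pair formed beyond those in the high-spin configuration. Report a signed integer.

14505

Group 7 minus oxidation state +3 gives a d⁴ configuration for Mn³⁺.
High-spin: t2g^3 e_g^1, CFSE = -0.6Δₒ = -6501 cm⁻¹.
Low-spin: t2g^4 e_g^0, orbital CFSE = -1.6Δₒ = -17336 cm⁻¹; plus 1 excess pair × P = +25340 cm⁻¹; total 8004 cm⁻¹.
The difference is 8004 − (-6501) = 14505 cm⁻¹, so high-spin lies lower.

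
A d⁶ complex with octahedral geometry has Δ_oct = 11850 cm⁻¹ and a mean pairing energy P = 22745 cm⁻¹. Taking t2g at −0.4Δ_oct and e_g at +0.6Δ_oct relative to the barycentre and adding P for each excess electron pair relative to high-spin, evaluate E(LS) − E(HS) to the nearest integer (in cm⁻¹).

21790

High-spin: t2g^4 e_g^2, CFSE = -0.4Δ_oct = -4740 cm⁻¹.
Low-spin: t2g^6 e_g^0, orbital CFSE = -2.4Δ_oct = -28440 cm⁻¹; plus 2 excess pairs × P = +45490 cm⁻¹; total 17050 cm⁻¹.
E(LS) − E(HS) = 17050 − (-4740) = 21790 cm⁻¹.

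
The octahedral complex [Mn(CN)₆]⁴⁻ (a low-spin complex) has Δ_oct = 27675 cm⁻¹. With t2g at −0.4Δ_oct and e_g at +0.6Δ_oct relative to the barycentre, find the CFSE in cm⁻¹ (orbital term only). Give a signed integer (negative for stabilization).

-55350

Each CN⁻ contributes -1; 6 × (-1) = -6. With overall charge -4, Mn is in the +2 oxidation state.
Mn is in group 7, so Mn²⁺ is d⁵ (7 − 2 = 5).
The d⁵ electrons fill as t2g^5 e_g^0.
Orbital CFSE = 5(-0.4) + 0(0.6) = -2.0Δ_oct = -2.0 × 27675 = -55350 cm⁻¹.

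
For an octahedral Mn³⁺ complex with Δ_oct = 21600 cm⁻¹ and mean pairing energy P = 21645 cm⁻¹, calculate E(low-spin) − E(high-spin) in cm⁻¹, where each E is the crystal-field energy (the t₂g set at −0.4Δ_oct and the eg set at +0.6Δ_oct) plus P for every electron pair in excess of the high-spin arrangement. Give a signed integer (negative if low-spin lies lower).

Mn is in group 7, so Mn³⁺ is d⁴ (7 − 3 = 4).
In the high-spin limit (t₂g³ eg¹) the orbital term is -0.6Δ_oct = -12960 cm⁻¹, with no excess pairing.
For low-spin the configuration is t₂g⁴ eg⁰: orbital energy -1.6 × 21600 = -34560 cm⁻¹, and 1 additional pair relative to high-spin adds 21645 cm⁻¹, giving -12915 cm⁻¹.
The difference is -12915 − (-12960) = 45 cm⁻¹, so high-spin lies lower.

45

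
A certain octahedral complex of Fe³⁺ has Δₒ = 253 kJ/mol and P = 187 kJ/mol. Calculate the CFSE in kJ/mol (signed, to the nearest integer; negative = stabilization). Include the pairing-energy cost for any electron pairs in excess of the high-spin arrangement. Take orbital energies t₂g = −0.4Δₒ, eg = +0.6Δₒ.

-132

Fe sits in group 8; removing 3 electrons leaves Fe³⁺ with 8 − 3 = 5 d electrons.
Since Δₒ = 253 kJ/mol > P = 187 kJ/mol, the complex adopts the low-spin configuration.
Filling d⁵ accordingly: t₂g⁵ eg⁰.
Orbital CFSE = -2.0Δₒ = -2.0 × 253 = -506 kJ/mol.
Excess pairs vs high-spin: 2 − 0 = 2; pairing cost = +374 kJ/mol.
Net CFSE = -506 + 374 = -132 kJ/mol.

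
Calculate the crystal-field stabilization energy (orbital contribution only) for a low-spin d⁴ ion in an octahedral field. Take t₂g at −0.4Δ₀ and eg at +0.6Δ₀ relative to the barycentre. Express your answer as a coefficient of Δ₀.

Configuration: t₂g⁴ eg⁰.
CFSE = 4(-0.4Δ₀) + 0(0.6Δ₀) = -1.6Δ₀ + 0.0Δ₀ = -1.6Δ₀.

-1.6 Δ₀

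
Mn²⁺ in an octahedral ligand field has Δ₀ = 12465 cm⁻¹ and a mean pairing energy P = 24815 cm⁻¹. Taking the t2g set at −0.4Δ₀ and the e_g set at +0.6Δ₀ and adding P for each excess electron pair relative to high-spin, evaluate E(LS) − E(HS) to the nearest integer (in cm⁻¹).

Group 7 minus oxidation state +2 gives a d⁵ configuration for Mn²⁺.
High-spin d⁵ fills as t2g^3 e_g^2 with CFSE 3(−0.4) + 2(+0.6) = 0.0Δ₀ = 0 cm⁻¹.
For low-spin the configuration is t2g^5 e_g^0: orbital energy -2.0 × 12465 = -24930 cm⁻¹, and 2 additional pairs relative to high-spin add 49630 cm⁻¹, giving 24700 cm⁻¹.
Thus E(LS) − E(HS) = 24700 cm⁻¹.

24700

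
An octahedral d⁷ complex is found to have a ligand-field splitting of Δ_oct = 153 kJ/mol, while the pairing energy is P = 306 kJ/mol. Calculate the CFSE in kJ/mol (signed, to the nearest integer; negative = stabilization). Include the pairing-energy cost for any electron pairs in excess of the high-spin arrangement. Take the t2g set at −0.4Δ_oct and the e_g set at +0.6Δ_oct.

Δ_oct < P, so pairing is avoided: the ground state is high-spin.
Filling d⁷ accordingly: t2g^5 e_g^2.
Orbital CFSE = -0.8Δ_oct = -0.8 × 153 = -122 kJ/mol.
High-spin has no excess pairs, so no pairing correction applies.

-122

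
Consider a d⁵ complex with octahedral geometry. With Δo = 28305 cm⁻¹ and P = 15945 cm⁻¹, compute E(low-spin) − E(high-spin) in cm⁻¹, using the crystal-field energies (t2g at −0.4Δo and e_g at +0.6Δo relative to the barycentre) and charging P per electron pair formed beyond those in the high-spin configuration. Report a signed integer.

-24720

High-spin: t2g^3 e_g^2, CFSE = 0.0Δo = 0 cm⁻¹.
Low-spin: t2g^5 e_g^0, orbital CFSE = -2.0Δo = -56610 cm⁻¹; plus 2 excess pairs × P = +31890 cm⁻¹; total -24720 cm⁻¹.
The difference is -24720 − (0) = -24720 cm⁻¹, so low-spin lies lower.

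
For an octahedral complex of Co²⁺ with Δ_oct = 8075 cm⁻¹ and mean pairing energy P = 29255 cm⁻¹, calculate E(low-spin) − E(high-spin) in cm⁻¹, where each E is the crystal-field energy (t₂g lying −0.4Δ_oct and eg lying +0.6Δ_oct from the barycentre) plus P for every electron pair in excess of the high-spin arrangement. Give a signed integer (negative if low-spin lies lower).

Co²⁺: group 9, so d-count = 9 − 2 = 7.
High-spin d⁷ fills as t₂g⁵ eg² with CFSE 5(−0.4) + 2(+0.6) = -0.8Δ_oct = -6460 cm⁻¹.
For low-spin the configuration is t₂g⁶ eg¹: orbital energy -1.8 × 8075 = -14535 cm⁻¹, and 1 additional pair relative to high-spin adds 29255 cm⁻¹, giving 14720 cm⁻¹.
Thus E(LS) − E(HS) = 21180 cm⁻¹.

21180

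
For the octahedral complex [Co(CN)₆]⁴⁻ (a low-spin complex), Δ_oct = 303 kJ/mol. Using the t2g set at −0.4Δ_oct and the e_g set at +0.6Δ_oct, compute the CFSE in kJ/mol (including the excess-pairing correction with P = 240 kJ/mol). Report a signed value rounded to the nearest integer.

Each CN⁻ contributes -1; 6 × (-1) = -6. With overall charge -4, Co is in the +2 oxidation state.
Group 9 minus oxidation state +2 gives a d⁷ configuration for Co²⁺.
Electron filling gives t2g^6 e_g^1.
CFSE(orbital) = 6×(-0.4Δ_oct) + 1×(0.6Δ_oct) = -1.8Δ_oct; with Δ_oct = 303 kJ/mol that is -545 kJ/mol.
Pairing penalty: 3 pairs vs 2 in the high-spin reference → 1 extra × P = 240 kJ/mol.
Overall CFSE = -545 + 240 = -305 kJ/mol.

-305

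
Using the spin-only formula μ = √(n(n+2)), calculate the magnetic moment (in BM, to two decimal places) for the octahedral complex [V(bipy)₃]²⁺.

3.87 BM

bipy is neutral, so the +2 overall charge sits on V: oxidation state +2.
V is in group 5, so V²⁺ is d³ (5 − 2 = 3).
For octahedral d³ the high- and low-spin configurations coincide.
Configuration: t₂g³ eg⁰ → 3 unpaired electrons.
μ(spin-only) = √[3(3+2)] = √15 ≈ 3.87 BM.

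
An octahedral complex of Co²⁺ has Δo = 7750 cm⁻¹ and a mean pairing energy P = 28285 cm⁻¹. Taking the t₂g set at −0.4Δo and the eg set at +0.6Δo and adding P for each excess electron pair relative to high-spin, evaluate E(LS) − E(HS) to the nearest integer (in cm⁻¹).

Co sits in group 9; removing 2 electrons leaves Co²⁺ with 9 − 2 = 7 d electrons.
High-spin: t₂g⁵ eg², CFSE = -0.8Δo = -6200 cm⁻¹.
Low-spin t₂g⁶ eg¹ gives -1.8Δo = -13950 cm⁻¹, but forming 1 extra pair costs 1P = 28285 cm⁻¹, so E(LS) = -13950 + 28285 = 14335 cm⁻¹.
Thus E(LS) − E(HS) = 20535 cm⁻¹.

20535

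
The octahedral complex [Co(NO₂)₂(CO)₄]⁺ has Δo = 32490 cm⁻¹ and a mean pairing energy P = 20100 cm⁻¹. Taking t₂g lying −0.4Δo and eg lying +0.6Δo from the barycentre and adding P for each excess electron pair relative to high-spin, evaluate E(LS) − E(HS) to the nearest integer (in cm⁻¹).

-24780

Ligand charges: 2×(-1) from NO₂⁻ and 4×(+0) from CO sum to -2; with overall charge +1, Co is +3.
Co³⁺: group 9, so d-count = 9 − 3 = 6.
High-spin: t₂g⁴ eg², CFSE = -0.4Δo = -12996 cm⁻¹.
Low-spin t₂g⁶ eg⁰ gives -2.4Δo = -77976 cm⁻¹, but forming 2 extra pairs costs 2P = 40200 cm⁻¹, so E(LS) = -77976 + 40200 = -37776 cm⁻¹.
E(LS) − E(HS) = -37776 − (-12996) = -24780 cm⁻¹.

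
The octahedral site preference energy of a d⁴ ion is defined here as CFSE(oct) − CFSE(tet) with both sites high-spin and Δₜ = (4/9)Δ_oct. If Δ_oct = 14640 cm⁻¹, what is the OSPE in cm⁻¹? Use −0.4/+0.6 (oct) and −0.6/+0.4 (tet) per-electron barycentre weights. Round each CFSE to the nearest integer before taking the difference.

Octahedral high-spin t₂g³ eg¹: CFSE = -0.6 × 14640 = -8784 cm⁻¹.
Tetrahedral: e² t₂², CFSE = 2(−0.6) + 2(+0.4) = -0.4Δₜ = -0.4 × (4/9) × 14640 = -2603 cm⁻¹.
Subtracting, OSPE = -8784 − (-2603) = -6181 cm⁻¹.

-6181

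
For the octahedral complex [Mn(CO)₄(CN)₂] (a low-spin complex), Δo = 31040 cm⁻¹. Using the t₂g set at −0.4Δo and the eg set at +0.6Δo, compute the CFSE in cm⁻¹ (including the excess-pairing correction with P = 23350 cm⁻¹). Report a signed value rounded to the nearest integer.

-15380

Ligand charges: 4×(+0) from CO and 2×(-1) from CN⁻ sum to -2; with overall charge +0, Mn is +2.
Group 7 minus oxidation state +2 gives a d⁵ configuration for Mn²⁺.
Configuration: t₂g⁵ eg⁰.
The orbital stabilization is -2.0Δo = -2.0 × 31040 = -62080 cm⁻¹.
High-spin d⁵ would be t₂g³ eg² with 0 pairs; low-spin has 2, so 2 excess pairs cost +2P = +46700 cm⁻¹.
Net CFSE = -62080 + 46700 = -15380 cm⁻¹.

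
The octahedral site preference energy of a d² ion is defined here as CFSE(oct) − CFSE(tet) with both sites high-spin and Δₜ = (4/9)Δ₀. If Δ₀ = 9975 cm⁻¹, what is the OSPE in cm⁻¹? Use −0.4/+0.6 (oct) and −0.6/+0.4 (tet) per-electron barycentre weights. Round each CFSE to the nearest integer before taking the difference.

-2660

Octahedral high-spin t₂g² eg⁰: CFSE = -0.8 × 9975 = -7980 cm⁻¹.
Tetrahedral: e² t₂⁰, CFSE = 2(−0.6) + 0(+0.4) = -1.2Δₜ = -1.2 × (4/9) × 9975 = -5320 cm⁻¹.
OSPE = CFSE(oct) − CFSE(tet) = -7980 − (-5320) = -2660 cm⁻¹.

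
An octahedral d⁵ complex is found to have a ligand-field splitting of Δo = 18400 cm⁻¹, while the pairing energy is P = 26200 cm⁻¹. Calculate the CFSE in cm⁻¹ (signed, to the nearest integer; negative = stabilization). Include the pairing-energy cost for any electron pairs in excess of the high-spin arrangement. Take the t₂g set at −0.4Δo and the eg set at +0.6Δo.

0

Here Δo < P (18400 < 26200), so the high-spin state is favoured.
Filling d⁵ accordingly: t₂g³ eg².
Orbital CFSE = 0.0Δo = 0.0 × 18400 = 0 cm⁻¹.
High-spin has no excess pairs, so no pairing correction applies.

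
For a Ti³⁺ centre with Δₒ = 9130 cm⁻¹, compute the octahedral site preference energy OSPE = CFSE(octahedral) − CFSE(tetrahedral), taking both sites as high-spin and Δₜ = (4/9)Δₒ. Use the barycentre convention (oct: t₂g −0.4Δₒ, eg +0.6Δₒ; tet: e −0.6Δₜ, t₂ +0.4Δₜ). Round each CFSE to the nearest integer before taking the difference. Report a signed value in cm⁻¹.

-1217

Ti is in group 4, so Ti³⁺ is d¹ (4 − 3 = 1).
Octahedral high-spin t₂g¹ eg⁰: CFSE = -0.4 × 9130 = -3652 cm⁻¹.
Tetrahedral e¹ t₂⁰ gives -0.6Δₜ = -0.6 × (4/9) × 9130 = -2435 cm⁻¹.
OSPE = -3652 − (-2435) = -1217 cm⁻¹.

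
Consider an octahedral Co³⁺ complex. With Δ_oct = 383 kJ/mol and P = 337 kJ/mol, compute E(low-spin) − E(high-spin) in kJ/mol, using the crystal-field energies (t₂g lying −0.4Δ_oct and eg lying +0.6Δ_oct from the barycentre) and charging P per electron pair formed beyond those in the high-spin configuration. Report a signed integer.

-92

Co³⁺: group 9, so d-count = 9 − 3 = 6.
High-spin: t₂g⁴ eg², CFSE = -0.4Δ_oct = -153 kJ/mol.
For low-spin the configuration is t₂g⁶ eg⁰: orbital energy -2.4 × 383 = -919 kJ/mol, and 2 additional pairs relative to high-spin add 674 kJ/mol, giving -245 kJ/mol.
The difference is -245 − (-153) = -92 kJ/mol, so low-spin lies lower.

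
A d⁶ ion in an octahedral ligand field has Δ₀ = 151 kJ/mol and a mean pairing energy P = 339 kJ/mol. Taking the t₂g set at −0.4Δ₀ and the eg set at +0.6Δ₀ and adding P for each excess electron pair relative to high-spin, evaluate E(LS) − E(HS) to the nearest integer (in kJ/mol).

376

In the high-spin limit (t₂g⁴ eg²) the orbital term is -0.4Δ₀ = -60 kJ/mol, with no excess pairing.
Low-spin t₂g⁶ eg⁰ gives -2.4Δ₀ = -362 kJ/mol, but forming 2 extra pairs costs 2P = 678 kJ/mol, so E(LS) = -362 + 678 = 316 kJ/mol.
Thus E(LS) − E(HS) = 376 kJ/mol.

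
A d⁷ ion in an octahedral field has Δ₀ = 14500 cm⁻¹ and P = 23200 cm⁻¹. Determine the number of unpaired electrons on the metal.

With Δ₀ < P the complex is high-spin.
Configuration: t2g^5 e_g^2.
Unpaired electrons: 3.

3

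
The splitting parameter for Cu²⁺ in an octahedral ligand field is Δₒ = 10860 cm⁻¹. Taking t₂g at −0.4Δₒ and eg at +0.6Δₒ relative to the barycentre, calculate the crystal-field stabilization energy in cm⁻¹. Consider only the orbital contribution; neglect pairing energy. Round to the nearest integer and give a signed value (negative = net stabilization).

-6516

Cu²⁺: group 11, so d-count = 11 − 2 = 9.
The d⁹ electrons fill as t₂g⁶ eg³.
The orbital stabilization is -0.6Δₒ = -0.6 × 10860 = -6516 cm⁻¹.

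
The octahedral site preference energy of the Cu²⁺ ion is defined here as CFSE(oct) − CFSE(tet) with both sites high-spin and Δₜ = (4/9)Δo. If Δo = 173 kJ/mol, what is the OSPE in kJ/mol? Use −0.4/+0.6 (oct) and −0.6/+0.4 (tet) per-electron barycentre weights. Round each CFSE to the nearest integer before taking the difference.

-73

Cu sits in group 11; removing 2 electrons leaves Cu²⁺ with 11 − 2 = 9 d electrons.
In an octahedral site d⁹ (HS) is t2g^6 e_g^3, giving CFSE(oct) = -0.6Δo = -104 kJ/mol.
Tetrahedral: e^4 t2^5, CFSE = 4(−0.6) + 5(+0.4) = -0.4Δₜ = -0.4 × (4/9) × 173 = -31 kJ/mol.
OSPE = CFSE(oct) − CFSE(tet) = -104 − (-31) = -73 kJ/mol.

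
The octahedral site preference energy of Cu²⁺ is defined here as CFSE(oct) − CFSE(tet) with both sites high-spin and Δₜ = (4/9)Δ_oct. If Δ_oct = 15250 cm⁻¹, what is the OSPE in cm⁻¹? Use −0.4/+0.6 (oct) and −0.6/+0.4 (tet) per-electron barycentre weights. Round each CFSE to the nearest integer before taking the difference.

-6439

Cu sits in group 11; removing 2 electrons leaves Cu²⁺ with 11 − 2 = 9 d electrons.
In an octahedral site d⁹ (HS) is t2g^6 e_g^3, giving CFSE(oct) = -0.6Δ_oct = -9150 cm⁻¹.
Tetrahedral: e^4 t2^5, CFSE = 4(−0.6) + 5(+0.4) = -0.4Δₜ = -0.4 × (4/9) × 15250 = -2711 cm⁻¹.
Subtracting, OSPE = -9150 − (-2711) = -6439 cm⁻¹.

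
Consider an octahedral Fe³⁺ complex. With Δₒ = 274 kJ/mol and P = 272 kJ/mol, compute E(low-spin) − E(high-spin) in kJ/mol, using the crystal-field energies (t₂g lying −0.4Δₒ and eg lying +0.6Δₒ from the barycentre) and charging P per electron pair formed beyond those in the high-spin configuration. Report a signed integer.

Fe is in group 8, so Fe³⁺ is d⁵ (8 − 3 = 5).
High-spin: t₂g³ eg², CFSE = 0.0Δₒ = 0 kJ/mol.
Low-spin t₂g⁵ eg⁰ gives -2.0Δₒ = -548 kJ/mol, but forming 2 extra pairs costs 2P = 544 kJ/mol, so E(LS) = -548 + 544 = -4 kJ/mol.
Thus E(LS) − E(HS) = -4 kJ/mol.

-4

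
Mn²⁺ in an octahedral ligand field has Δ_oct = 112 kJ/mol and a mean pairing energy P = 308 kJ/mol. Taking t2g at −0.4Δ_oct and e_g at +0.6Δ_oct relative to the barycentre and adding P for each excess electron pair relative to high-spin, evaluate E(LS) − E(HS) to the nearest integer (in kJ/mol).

392

Mn sits in group 7; removing 2 electrons leaves Mn²⁺ with 7 − 2 = 5 d electrons.
In the high-spin limit (t2g^3 e_g^2) the orbital term is 0.0Δ_oct = 0 kJ/mol, with no excess pairing.
Low-spin: t2g^5 e_g^0, orbital CFSE = -2.0Δ_oct = -224 kJ/mol; plus 2 excess pairs × P = +616 kJ/mol; total 392 kJ/mol.
E(LS) − E(HS) = 392 − (0) = 392 kJ/mol.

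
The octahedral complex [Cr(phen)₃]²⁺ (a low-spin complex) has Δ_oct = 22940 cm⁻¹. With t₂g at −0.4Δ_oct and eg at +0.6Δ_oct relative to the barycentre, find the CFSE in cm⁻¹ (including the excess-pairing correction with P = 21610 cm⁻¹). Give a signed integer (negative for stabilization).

-15094

phen is neutral, so the +2 overall charge sits on Cr: oxidation state +2.
Cr is in group 6, so Cr²⁺ is d⁴ (6 − 2 = 4).
The d⁴ electrons fill as t₂g⁴ eg⁰.
Orbital CFSE = 4(-0.4) + 0(0.6) = -1.6Δ_oct = -1.6 × 22940 = -36704 cm⁻¹.
Pairing penalty: 1 pair vs 0 in the high-spin reference → 1 extra × P = 21610 cm⁻¹.
Combining: -36704 + 21610 = -15094 cm⁻¹.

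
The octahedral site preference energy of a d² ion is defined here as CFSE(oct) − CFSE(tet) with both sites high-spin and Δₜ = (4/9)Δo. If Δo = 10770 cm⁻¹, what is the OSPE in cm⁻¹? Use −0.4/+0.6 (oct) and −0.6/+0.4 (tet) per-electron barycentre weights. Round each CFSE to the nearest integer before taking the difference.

Octahedral (high-spin): t2g^2 e_g^0, CFSE = 2(−0.4) + 0(+0.6) = -0.8Δo = -0.8 × 10770 = -8616 cm⁻¹.
Tetrahedral: e^2 t2^0, CFSE = 2(−0.6) + 0(+0.4) = -1.2Δₜ = -1.2 × (4/9) × 10770 = -5744 cm⁻¹.
OSPE = -8616 − (-5744) = -2872 cm⁻¹.

-2872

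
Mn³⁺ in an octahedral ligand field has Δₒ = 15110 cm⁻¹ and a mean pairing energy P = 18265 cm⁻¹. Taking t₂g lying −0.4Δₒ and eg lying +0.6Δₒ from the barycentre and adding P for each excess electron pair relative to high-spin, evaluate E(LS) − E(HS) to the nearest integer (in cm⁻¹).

3155

Group 7 minus oxidation state +3 gives a d⁴ configuration for Mn³⁺.
High-spin d⁴ fills as t₂g³ eg¹ with CFSE 3(−0.4) + 1(+0.6) = -0.6Δₒ = -9066 cm⁻¹.
For low-spin the configuration is t₂g⁴ eg⁰: orbital energy -1.6 × 15110 = -24176 cm⁻¹, and 1 additional pair relative to high-spin adds 18265 cm⁻¹, giving -5911 cm⁻¹.
Thus E(LS) − E(HS) = 3155 cm⁻¹.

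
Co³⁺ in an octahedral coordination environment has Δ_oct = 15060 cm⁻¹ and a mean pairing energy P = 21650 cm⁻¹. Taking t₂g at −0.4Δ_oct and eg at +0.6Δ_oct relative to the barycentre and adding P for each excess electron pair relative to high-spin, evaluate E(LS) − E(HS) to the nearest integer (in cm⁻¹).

13180

Group 9 minus oxidation state +3 gives a d⁶ configuration for Co³⁺.
High-spin: t₂g⁴ eg², CFSE = -0.4Δ_oct = -6024 cm⁻¹.
Low-spin t₂g⁶ eg⁰ gives -2.4Δ_oct = -36144 cm⁻¹, but forming 2 extra pairs costs 2P = 43300 cm⁻¹, so E(LS) = -36144 + 43300 = 7156 cm⁻¹.
The difference is 7156 − (-6024) = 13180 cm⁻¹, so high-spin lies lower.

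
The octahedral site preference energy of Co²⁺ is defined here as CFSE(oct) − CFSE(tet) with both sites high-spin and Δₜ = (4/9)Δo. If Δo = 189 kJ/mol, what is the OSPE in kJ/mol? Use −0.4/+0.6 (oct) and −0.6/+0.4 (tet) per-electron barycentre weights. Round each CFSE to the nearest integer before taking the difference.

Co²⁺: group 9, so d-count = 9 − 2 = 7.
Octahedral high-spin t2g^5 e_g^2: CFSE = -0.8 × 189 = -151 kJ/mol.
Tetrahedral e^4 t2^3 gives -1.2Δₜ = -1.2 × (4/9) × 189 = -101 kJ/mol.
OSPE = -151 − (-101) = -50 kJ/mol.

-50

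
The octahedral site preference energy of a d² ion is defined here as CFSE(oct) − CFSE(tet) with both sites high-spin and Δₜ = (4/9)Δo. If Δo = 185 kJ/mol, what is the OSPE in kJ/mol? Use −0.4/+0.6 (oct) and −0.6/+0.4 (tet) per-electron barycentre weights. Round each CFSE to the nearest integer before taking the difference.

Octahedral (high-spin): t₂g² eg⁰, CFSE = 2(−0.4) + 0(+0.6) = -0.8Δo = -0.8 × 185 = -148 kJ/mol.
Tetrahedral e² t₂⁰ gives -1.2Δₜ = -1.2 × (4/9) × 185 = -99 kJ/mol.
Subtracting, OSPE = -148 − (-99) = -49 kJ/mol.

-49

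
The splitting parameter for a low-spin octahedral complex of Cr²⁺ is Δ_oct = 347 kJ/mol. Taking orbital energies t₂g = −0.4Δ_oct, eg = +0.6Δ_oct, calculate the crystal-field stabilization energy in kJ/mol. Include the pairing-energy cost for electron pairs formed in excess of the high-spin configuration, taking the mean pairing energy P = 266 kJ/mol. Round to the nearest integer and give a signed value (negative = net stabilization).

Group 6 minus oxidation state +2 gives a d⁴ configuration for Cr²⁺.
The d⁴ electrons fill as t₂g⁴ eg⁰.
Orbital CFSE = 4(-0.4) + 0(0.6) = -1.6Δ_oct = -1.6 × 347 = -555 kJ/mol.
High-spin d⁴ would be t₂g³ eg¹ with 0 pairs; low-spin has 1, so 1 excess pair costs +1P = +266 kJ/mol.
Combining: -555 + 266 = -289 kJ/mol.

-289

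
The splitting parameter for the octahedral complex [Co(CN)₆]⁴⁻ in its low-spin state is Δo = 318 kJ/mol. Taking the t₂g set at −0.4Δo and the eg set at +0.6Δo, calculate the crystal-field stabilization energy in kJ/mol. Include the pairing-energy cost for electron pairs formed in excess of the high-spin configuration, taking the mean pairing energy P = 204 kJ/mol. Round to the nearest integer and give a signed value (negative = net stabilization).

-368

Each CN⁻ contributes -1; 6 × (-1) = -6. With overall charge -4, Co is in the +2 oxidation state.
Co is in group 9, so Co²⁺ is d⁷ (9 − 2 = 7).
Configuration: t₂g⁶ eg¹.
CFSE(orbital) = 6×(-0.4Δo) + 1×(0.6Δo) = -1.8Δo; with Δo = 318 kJ/mol that is -572 kJ/mol.
High-spin d⁷ would be t₂g⁵ eg² with 2 pairs; low-spin has 3, so 1 excess pair costs +1P = +204 kJ/mol.
Net CFSE = -572 + 204 = -368 kJ/mol.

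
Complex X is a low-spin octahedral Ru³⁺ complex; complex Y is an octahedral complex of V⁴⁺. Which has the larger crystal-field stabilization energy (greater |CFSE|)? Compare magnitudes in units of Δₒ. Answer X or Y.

X

X: Ru³⁺: group 8, so d-count = 8 − 3 = 5; t₂g⁵ eg⁰, CFSE = -2.0Δₒ.
Y: V sits in group 5; removing 4 electrons leaves V⁴⁺ with 5 − 4 = 1 d electrons; t₂g¹ eg⁰, CFSE = -0.4Δₒ.
So X has the larger |CFSE|.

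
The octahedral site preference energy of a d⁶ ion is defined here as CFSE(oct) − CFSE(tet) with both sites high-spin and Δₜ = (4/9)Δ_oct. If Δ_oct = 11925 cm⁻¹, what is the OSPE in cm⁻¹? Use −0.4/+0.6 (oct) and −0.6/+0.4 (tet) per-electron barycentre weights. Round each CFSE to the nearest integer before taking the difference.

In an octahedral site d⁶ (HS) is t₂g⁴ eg², giving CFSE(oct) = -0.4Δ_oct = -4770 cm⁻¹.
Tetrahedral: e³ t₂³, CFSE = 3(−0.6) + 3(+0.4) = -0.6Δₜ = -0.6 × (4/9) × 11925 = -3180 cm⁻¹.
OSPE = CFSE(oct) − CFSE(tet) = -4770 − (-3180) = -1590 cm⁻¹.

-1590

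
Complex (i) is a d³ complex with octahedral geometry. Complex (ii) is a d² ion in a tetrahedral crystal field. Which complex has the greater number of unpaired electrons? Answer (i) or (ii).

(i)

(i): For octahedral d³ the high- and low-spin configurations coincide; t₂g³ eg⁰ → 3 unpaired.
(ii): Tetrahedral splitting is small, so the complex is high-spin; e² t₂⁰ → 2 unpaired.
So (i) has more unpaired electrons.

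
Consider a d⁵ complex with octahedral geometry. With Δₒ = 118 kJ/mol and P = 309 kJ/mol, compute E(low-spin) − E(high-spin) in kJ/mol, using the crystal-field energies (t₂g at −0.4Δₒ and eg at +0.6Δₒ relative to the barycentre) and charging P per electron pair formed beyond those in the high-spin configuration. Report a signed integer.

382

High-spin: t₂g³ eg², CFSE = 0.0Δₒ = 0 kJ/mol.
For low-spin the configuration is t₂g⁵ eg⁰: orbital energy -2.0 × 118 = -236 kJ/mol, and 2 additional pairs relative to high-spin add 618 kJ/mol, giving 382 kJ/mol.
Thus E(LS) − E(HS) = 382 kJ/mol.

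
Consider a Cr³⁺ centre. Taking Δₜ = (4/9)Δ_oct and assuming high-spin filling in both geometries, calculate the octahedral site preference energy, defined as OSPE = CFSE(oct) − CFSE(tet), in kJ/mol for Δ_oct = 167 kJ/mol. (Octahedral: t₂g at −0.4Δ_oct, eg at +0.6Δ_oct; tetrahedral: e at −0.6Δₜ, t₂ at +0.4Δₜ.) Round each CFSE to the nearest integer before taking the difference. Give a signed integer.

-141

Cr is in group 6, so Cr³⁺ is d³ (6 − 3 = 3).
Octahedral (high-spin): t₂g³ eg⁰, CFSE = 3(−0.4) + 0(+0.6) = -1.2Δ_oct = -1.2 × 167 = -200 kJ/mol.
In a tetrahedral site the filling is e² t₂¹: CFSE(tet) = -0.8Δₜ = -0.8 × (4/9)(167) = -59 kJ/mol.
OSPE = -200 − (-59) = -141 kJ/mol.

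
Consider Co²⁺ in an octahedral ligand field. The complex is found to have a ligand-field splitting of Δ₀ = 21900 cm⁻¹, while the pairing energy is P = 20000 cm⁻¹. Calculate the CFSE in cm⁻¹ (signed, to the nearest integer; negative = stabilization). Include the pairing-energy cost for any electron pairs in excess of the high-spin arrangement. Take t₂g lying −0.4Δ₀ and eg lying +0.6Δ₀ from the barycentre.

-19420

Co²⁺: group 9, so d-count = 9 − 2 = 7.
Here Δ₀ > P (21900 > 20000), so the low-spin state is favoured.
That gives t₂g⁶ eg¹.
Orbital CFSE = -1.8Δ₀ = -1.8 × 21900 = -39420 cm⁻¹.
Excess pairs vs high-spin: 3 − 2 = 1; pairing cost = +20000 cm⁻¹.
Net CFSE = -39420 + 20000 = -19420 cm⁻¹.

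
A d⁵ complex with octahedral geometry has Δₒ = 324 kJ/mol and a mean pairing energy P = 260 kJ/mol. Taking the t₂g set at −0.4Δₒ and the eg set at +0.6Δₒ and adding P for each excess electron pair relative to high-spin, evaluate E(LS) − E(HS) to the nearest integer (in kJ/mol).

-128

High-spin: t₂g³ eg², CFSE = 0.0Δₒ = 0 kJ/mol.
For low-spin the configuration is t₂g⁵ eg⁰: orbital energy -2.0 × 324 = -648 kJ/mol, and 2 additional pairs relative to high-spin add 520 kJ/mol, giving -128 kJ/mol.
Thus E(LS) − E(HS) = -128 kJ/mol.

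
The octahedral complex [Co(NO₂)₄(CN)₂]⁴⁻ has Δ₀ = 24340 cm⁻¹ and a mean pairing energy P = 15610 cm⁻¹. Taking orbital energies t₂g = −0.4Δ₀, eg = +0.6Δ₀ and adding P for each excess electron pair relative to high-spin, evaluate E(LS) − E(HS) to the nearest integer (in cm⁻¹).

-8730

Ligand charges: 4×(-1) from NO₂⁻ and 2×(-1) from CN⁻ sum to -6; with overall charge -4, Co is +2.
Group 9 minus oxidation state +2 gives a d⁷ configuration for Co²⁺.
High-spin d⁷ fills as t₂g⁵ eg² with CFSE 5(−0.4) + 2(+0.6) = -0.8Δ₀ = -19472 cm⁻¹.
Low-spin: t₂g⁶ eg¹, orbital CFSE = -1.8Δ₀ = -43812 cm⁻¹; plus 1 excess pair × P = +15610 cm⁻¹; total -28202 cm⁻¹.
The difference is -28202 − (-19472) = -8730 cm⁻¹, so low-spin lies lower.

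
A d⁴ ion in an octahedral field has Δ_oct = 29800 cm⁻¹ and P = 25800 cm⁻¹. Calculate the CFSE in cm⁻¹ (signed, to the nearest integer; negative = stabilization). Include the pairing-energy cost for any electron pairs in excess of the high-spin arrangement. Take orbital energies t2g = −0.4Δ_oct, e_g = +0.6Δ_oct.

Since Δ_oct = 29800 cm⁻¹ > P = 25800 cm⁻¹, the complex adopts the low-spin configuration.
Configuration: t2g^4 e_g^0.
Orbital CFSE = -1.6Δ_oct = -1.6 × 29800 = -47680 cm⁻¹.
Excess pairs vs high-spin: 1 − 0 = 1; pairing cost = +25800 cm⁻¹.
Net CFSE = -47680 + 25800 = -21880 cm⁻¹.

-21880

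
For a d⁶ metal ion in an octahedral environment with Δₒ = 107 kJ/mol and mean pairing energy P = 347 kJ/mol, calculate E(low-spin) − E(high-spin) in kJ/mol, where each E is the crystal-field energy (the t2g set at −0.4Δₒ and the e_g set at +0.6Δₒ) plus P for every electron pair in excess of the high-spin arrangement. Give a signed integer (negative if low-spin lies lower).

High-spin: t2g^4 e_g^2, CFSE = -0.4Δₒ = -43 kJ/mol.
Low-spin: t2g^6 e_g^0, orbital CFSE = -2.4Δₒ = -257 kJ/mol; plus 2 excess pairs × P = +694 kJ/mol; total 437 kJ/mol.
E(LS) − E(HS) = 437 − (-43) = 480 kJ/mol.

480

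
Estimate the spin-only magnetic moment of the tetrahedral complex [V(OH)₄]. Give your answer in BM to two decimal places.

1.73 BM

Each OH⁻ contributes -1; 4 × (-1) = -4. With overall charge +0, V is in the +4 oxidation state.
V sits in group 5; removing 4 electrons leaves V⁴⁺ with 5 − 4 = 1 d electrons.
Tetrahedral fields are weak (Δₜ ≈ 4/9 Δₒ), so electrons fill high-spin.
Configuration: e¹ t₂⁰ → 1 unpaired electron.
μ(spin-only) = √[1(1+2)] = √3 ≈ 1.73 BM.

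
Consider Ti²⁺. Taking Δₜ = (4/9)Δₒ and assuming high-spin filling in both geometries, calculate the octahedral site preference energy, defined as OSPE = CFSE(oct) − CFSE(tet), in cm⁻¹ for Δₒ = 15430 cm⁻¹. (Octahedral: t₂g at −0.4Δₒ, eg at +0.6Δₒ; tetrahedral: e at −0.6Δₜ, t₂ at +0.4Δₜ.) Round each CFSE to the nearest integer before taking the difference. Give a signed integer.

-4115

Ti sits in group 4; removing 2 electrons leaves Ti²⁺ with 4 − 2 = 2 d electrons.
In an octahedral site d² (HS) is t₂g² eg⁰, giving CFSE(oct) = -0.8Δₒ = -12344 cm⁻¹.
Tetrahedral: e² t₂⁰, CFSE = 2(−0.6) + 0(+0.4) = -1.2Δₜ = -1.2 × (4/9) × 15430 = -8229 cm⁻¹.
Subtracting, OSPE = -12344 − (-8229) = -4115 cm⁻¹.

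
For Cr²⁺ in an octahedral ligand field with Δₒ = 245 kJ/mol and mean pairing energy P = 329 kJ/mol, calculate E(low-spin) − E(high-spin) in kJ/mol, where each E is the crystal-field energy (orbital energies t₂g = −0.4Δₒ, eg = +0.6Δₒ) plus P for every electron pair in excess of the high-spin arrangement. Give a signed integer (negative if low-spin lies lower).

Cr²⁺: group 6, so d-count = 6 − 2 = 4.
High-spin: t₂g³ eg¹, CFSE = -0.6Δₒ = -147 kJ/mol.
Low-spin: t₂g⁴ eg⁰, orbital CFSE = -1.6Δₒ = -392 kJ/mol; plus 1 excess pair × P = +329 kJ/mol; total -63 kJ/mol.
Thus E(LS) − E(HS) = 84 kJ/mol.

84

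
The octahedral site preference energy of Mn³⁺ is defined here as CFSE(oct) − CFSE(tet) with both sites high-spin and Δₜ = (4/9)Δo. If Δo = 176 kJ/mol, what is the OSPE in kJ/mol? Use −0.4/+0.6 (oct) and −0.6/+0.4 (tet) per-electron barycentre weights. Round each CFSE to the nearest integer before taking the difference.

Mn³⁺: group 7, so d-count = 7 − 3 = 4.
In an octahedral site d⁴ (HS) is t₂g³ eg¹, giving CFSE(oct) = -0.6Δo = -106 kJ/mol.
Tetrahedral e² t₂² gives -0.4Δₜ = -0.4 × (4/9) × 176 = -31 kJ/mol.
Subtracting, OSPE = -106 − (-31) = -75 kJ/mol.

-75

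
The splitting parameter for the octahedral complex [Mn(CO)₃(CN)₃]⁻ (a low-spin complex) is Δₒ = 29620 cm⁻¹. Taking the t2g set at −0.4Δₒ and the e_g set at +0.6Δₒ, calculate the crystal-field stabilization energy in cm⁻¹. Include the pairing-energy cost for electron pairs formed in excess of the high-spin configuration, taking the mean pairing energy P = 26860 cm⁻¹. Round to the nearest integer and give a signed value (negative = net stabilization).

-5520

Ligand charges: 3×(+0) from CO and 3×(-1) from CN⁻ sum to -3; with overall charge -1, Mn is +2.
Group 7 minus oxidation state +2 gives a d⁵ configuration for Mn²⁺.
Configuration: t2g^5 e_g^0.
CFSE(orbital) = 5×(-0.4Δₒ) + 0×(0.6Δₒ) = -2.0Δₒ; with Δₒ = 29620 cm⁻¹ that is -59240 cm⁻¹.
High-spin d⁵ would be t2g^3 e_g^2 with 0 pairs; low-spin has 2, so 2 excess pairs cost +2P = +53720 cm⁻¹.
Net CFSE = -59240 + 53720 = -5520 cm⁻¹.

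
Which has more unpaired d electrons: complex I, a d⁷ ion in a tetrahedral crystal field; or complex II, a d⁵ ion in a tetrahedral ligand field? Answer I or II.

I: Tetrahedral splitting is small, so the complex is high-spin; e⁴ t₂³ → 3 unpaired.
II: With tetrahedral geometry the complex is necessarily high-spin; e^2 t2^3 → 5 unpaired.
So II has more unpaired electrons.

II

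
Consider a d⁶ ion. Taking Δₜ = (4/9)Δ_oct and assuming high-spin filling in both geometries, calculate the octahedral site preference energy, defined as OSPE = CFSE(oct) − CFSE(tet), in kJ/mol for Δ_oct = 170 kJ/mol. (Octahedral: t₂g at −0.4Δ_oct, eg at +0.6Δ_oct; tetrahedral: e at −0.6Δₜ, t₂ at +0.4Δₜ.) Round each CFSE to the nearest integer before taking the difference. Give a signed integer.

Octahedral high-spin t2g^4 e_g^2: CFSE = -0.4 × 170 = -68 kJ/mol.
Tetrahedral e^3 t2^3 gives -0.6Δₜ = -0.6 × (4/9) × 170 = -45 kJ/mol.
OSPE = -68 − (-45) = -23 kJ/mol.

-23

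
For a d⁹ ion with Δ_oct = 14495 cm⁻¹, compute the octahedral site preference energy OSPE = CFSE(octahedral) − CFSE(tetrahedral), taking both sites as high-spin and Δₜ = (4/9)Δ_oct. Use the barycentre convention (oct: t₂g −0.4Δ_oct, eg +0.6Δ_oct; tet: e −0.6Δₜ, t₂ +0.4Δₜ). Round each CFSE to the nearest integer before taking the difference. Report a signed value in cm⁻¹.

-6120

In an octahedral site d⁹ (HS) is t2g^6 e_g^3, giving CFSE(oct) = -0.6Δ_oct = -8697 cm⁻¹.
Tetrahedral: e^4 t2^5, CFSE = 4(−0.6) + 5(+0.4) = -0.4Δₜ = -0.4 × (4/9) × 14495 = -2577 cm⁻¹.
OSPE = -8697 − (-2577) = -6120 cm⁻¹.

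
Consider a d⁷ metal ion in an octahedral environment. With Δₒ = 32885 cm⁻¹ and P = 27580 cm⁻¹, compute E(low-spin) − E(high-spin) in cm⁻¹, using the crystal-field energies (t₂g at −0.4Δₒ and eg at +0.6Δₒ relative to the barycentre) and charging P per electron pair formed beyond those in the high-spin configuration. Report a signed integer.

High-spin: t₂g⁵ eg², CFSE = -0.8Δₒ = -26308 cm⁻¹.
Low-spin t₂g⁶ eg¹ gives -1.8Δₒ = -59193 cm⁻¹, but forming 1 extra pair costs 1P = 27580 cm⁻¹, so E(LS) = -59193 + 27580 = -31613 cm⁻¹.
The difference is -31613 − (-26308) = -5305 cm⁻¹, so low-spin lies lower.

-5305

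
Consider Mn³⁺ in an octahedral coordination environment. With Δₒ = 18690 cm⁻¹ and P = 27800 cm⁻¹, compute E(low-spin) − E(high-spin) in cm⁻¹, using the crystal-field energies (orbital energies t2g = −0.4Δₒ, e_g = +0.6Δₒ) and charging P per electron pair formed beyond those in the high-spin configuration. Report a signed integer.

Mn³⁺: group 7, so d-count = 7 − 3 = 4.
High-spin d⁴ fills as t2g^3 e_g^1 with CFSE 3(−0.4) + 1(+0.6) = -0.6Δₒ = -11214 cm⁻¹.
Low-spin: t2g^4 e_g^0, orbital CFSE = -1.6Δₒ = -29904 cm⁻¹; plus 1 excess pair × P = +27800 cm⁻¹; total -2104 cm⁻¹.
The difference is -2104 − (-11214) = 9110 cm⁻¹, so high-spin lies lower.

9110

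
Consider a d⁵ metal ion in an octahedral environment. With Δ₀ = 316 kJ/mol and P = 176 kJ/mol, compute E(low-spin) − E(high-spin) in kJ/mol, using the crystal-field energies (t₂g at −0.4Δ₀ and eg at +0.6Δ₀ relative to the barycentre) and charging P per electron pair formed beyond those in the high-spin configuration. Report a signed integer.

High-spin d⁵ fills as t₂g³ eg² with CFSE 3(−0.4) + 2(+0.6) = 0.0Δ₀ = 0 kJ/mol.
Low-spin: t₂g⁵ eg⁰, orbital CFSE = -2.0Δ₀ = -632 kJ/mol; plus 2 excess pairs × P = +352 kJ/mol; total -280 kJ/mol.
E(LS) − E(HS) = -280 − (0) = -280 kJ/mol.

-280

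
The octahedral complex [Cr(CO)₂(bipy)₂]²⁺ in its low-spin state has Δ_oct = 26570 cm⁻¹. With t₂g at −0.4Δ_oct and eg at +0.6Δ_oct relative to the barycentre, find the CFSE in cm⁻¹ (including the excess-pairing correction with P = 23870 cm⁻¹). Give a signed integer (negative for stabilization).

Ligand charges: 2×(+0) from CO and 2×(+0) from bipy sum to +0; with overall charge +2, Cr is +2.
Cr is in group 6, so Cr²⁺ is d⁴ (6 − 2 = 4).
Configuration: t₂g⁴ eg⁰.
The orbital stabilization is -1.6Δ_oct = -1.6 × 26570 = -42512 cm⁻¹.
Relative to high-spin t₂g³ eg¹ (0 paired), the low-spin configuration has 1 additional pair, contributing +1 × 23870 = +23870 cm⁻¹.
Combining: -42512 + 23870 = -18642 cm⁻¹.

-18642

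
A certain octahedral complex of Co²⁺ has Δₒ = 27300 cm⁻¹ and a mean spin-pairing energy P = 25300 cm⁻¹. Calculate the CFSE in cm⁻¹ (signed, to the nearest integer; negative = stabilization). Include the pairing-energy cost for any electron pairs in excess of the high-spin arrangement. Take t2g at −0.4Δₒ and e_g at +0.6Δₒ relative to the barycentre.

-23840

Co sits in group 9; removing 2 electrons leaves Co²⁺ with 9 − 2 = 7 d electrons.
Δₒ > P, so pairing is preferred: the ground state is low-spin.
That gives t2g^6 e_g^1.
Orbital CFSE = -1.8Δₒ = -1.8 × 27300 = -49140 cm⁻¹.
Excess pairs vs high-spin: 3 − 2 = 1; pairing cost = +25300 cm⁻¹.
Net CFSE = -49140 + 25300 = -23840 cm⁻¹.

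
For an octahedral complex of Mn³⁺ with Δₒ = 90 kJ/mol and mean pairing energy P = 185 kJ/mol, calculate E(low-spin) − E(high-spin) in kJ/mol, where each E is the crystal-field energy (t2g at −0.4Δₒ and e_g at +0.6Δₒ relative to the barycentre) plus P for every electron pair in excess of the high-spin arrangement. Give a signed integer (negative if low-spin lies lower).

Group 7 minus oxidation state +3 gives a d⁴ configuration for Mn³⁺.
In the high-spin limit (t2g^3 e_g^1) the orbital term is -0.6Δₒ = -54 kJ/mol, with no excess pairing.
Low-spin: t2g^4 e_g^0, orbital CFSE = -1.6Δₒ = -144 kJ/mol; plus 1 excess pair × P = +185 kJ/mol; total 41 kJ/mol.
E(LS) − E(HS) = 41 − (-54) = 95 kJ/mol.

95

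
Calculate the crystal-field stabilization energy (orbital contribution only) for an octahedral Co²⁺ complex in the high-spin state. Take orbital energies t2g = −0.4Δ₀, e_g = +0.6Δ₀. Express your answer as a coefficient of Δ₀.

Co sits in group 9; removing 2 electrons leaves Co²⁺ with 9 − 2 = 7 d electrons.
Configuration: t2g^5 e_g^2.
CFSE = 5(-0.4Δ₀) + 2(0.6Δ₀) = -2.0Δ₀ + 1.2Δ₀ = -0.8Δ₀.

-0.8 Δ₀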